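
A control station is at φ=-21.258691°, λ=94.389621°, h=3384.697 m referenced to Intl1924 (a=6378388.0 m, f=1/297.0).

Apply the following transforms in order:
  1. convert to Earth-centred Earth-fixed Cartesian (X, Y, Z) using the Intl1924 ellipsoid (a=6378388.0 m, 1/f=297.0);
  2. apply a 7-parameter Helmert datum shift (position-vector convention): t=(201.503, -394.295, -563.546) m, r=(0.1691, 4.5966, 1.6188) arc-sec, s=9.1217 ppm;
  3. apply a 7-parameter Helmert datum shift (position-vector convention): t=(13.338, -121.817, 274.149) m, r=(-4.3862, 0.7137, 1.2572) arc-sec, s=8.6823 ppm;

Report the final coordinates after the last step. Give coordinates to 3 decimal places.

X=-455349.457 m, Y=5932222.168 m, Z=-2299807.692 m

start: φ=-21.258691°, λ=94.389621°, h=3384.697 m
→ ECEF (a=6378388.000, f=1/297.0): X=-455414.2708, Y=5932686.0303, Z=-2299367.7885
→ Helmert 7p (PV): X=-455314.7248, Y=5932344.1624, Z=-2299937.2959
→ Helmert 7p (PV): X=-455349.4565, Y=5932222.1682, Z=-2299807.6920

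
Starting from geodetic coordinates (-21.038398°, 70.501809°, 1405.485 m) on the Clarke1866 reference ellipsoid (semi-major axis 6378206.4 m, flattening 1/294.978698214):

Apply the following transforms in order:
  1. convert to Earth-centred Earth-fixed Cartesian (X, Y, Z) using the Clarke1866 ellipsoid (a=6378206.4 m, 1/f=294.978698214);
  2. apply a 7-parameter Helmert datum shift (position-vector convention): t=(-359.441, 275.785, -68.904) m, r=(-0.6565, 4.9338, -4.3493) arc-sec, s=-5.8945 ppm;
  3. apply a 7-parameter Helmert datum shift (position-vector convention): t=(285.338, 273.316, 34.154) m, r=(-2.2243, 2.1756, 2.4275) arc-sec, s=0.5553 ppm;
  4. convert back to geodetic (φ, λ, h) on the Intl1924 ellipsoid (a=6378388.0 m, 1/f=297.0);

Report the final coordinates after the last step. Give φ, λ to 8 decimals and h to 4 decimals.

φ=-21.03762985°, λ=70.50431885°, h=1643.8615 m

start: φ=-21.038398°, λ=70.501809°, h=1405.485 m
→ ECEF (a=6378206.400, f=1/294.978698214): X=1988291.9576, Y=5615326.7151, Z=-2275733.5266
→ Helmert 7p (PV): X=1987984.7661, Y=5615520.2325, Z=-2275854.4478
→ Helmert 7p (PV): X=1988181.1149, Y=5615795.5210, Z=-2275903.0822
→ geod (Bowring, a=6378388.000): φ=-21.03762985°, λ=70.50431885°, h=1643.8615 m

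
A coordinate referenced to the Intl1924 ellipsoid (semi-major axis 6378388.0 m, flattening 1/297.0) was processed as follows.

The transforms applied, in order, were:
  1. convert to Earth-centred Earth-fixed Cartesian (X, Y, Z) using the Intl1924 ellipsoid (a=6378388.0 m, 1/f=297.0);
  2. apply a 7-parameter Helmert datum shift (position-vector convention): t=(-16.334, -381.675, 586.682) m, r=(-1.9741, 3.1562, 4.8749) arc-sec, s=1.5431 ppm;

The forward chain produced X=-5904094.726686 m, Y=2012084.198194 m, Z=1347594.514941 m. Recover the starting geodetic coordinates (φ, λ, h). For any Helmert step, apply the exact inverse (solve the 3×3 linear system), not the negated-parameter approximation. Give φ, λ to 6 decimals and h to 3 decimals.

start: X=-5904094.7267, Y=2012084.1982, Z=1347594.5149 m
→ Helmert⁻¹: X=-5904042.3266, Y=2012589.4139, Z=1346934.6745
→ geod (Bowring, a=6378388.000): φ=12.26508200°, λ=161.17661400°, h=3989.0080 m

φ=12.265082°, λ=161.176614°, h=3989.008 m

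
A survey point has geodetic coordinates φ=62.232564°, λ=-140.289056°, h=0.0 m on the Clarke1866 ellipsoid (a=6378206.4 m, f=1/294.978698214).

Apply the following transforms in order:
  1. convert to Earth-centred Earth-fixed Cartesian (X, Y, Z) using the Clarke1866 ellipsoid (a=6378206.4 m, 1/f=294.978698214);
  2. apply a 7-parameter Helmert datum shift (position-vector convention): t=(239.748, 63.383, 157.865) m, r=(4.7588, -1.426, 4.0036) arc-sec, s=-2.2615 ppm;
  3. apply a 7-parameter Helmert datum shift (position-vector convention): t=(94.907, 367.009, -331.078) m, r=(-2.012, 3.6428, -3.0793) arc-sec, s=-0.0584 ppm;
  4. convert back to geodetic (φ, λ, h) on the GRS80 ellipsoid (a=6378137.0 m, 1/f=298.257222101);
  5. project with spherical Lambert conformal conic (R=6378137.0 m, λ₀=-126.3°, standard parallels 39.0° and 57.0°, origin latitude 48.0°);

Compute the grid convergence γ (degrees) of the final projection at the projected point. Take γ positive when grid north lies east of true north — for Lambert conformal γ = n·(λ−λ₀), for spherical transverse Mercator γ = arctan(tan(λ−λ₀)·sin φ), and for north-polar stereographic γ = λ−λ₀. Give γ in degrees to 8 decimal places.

-10.43952719

start: φ=62.232564°, λ=-140.289056°, h=0.000 m
→ ECEF (a=6378206.400, f=1/294.978698214): X=-2291991.9021, Y=-1903587.9976, Z=5620441.9744
→ Helmert 7p (PV): X=-2291748.8787, Y=-1903694.4678, Z=5620527.3651
→ Helmert 7p (PV): X=-2291582.9949, Y=-1903238.3093, Z=5620255.0024
→ geod (Bowring, a=6378137.000): φ=62.23429047°, λ=-140.28920507°, h=-532.8152 m
→ into lcc (λ₀=-126.3°): φ=62.23429047°, λ−λ₀=-13.98920507°
convergence γ = -10.43952719°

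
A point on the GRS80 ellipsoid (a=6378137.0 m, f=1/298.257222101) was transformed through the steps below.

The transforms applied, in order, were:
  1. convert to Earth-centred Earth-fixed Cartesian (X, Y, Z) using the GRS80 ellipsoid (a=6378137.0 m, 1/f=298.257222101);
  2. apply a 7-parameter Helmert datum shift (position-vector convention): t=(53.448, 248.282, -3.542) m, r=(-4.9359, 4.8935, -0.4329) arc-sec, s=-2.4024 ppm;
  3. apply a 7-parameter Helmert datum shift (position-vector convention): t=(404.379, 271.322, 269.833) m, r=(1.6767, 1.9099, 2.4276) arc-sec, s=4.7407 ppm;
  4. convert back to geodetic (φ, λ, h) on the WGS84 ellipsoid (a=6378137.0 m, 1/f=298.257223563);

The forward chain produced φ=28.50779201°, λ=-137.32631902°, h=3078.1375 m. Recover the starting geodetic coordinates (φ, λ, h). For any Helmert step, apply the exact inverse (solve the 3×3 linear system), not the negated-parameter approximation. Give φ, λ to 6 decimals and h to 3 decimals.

start: φ=28.507792°, λ=-137.326319°, h=3078.137 m
→ ECEF (a=6378137.000, f=1/298.257223563): X=-4125930.6557, Y=-3803791.6198, Z=3027544.8373
→ Helmert⁻¹: X=-4126388.2740, Y=-3803971.7350, Z=3027253.3668
→ Helmert⁻¹: X=-4126515.4665, Y=-3804310.2545, Z=3027075.2458
→ geod (Bowring, a=6378137.000): φ=28.50070700°, λ=-137.32647300°, h=3540.8140 m

φ=28.500707°, λ=-137.326473°, h=3540.814 m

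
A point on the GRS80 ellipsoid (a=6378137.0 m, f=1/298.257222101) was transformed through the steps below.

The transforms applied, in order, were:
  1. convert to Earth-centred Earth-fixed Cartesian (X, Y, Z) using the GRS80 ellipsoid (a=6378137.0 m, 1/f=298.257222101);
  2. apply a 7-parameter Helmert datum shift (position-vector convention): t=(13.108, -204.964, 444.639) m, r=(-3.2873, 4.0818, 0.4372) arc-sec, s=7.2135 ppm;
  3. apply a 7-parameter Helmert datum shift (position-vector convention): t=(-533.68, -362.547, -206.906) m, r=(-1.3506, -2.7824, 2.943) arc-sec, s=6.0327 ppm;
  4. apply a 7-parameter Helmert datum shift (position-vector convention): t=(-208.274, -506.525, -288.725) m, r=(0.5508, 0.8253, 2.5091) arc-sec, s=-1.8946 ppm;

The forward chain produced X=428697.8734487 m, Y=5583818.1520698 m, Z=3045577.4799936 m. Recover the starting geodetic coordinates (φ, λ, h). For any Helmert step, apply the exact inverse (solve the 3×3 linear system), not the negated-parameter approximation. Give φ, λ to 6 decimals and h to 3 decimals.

start: X=428697.8734, Y=5583818.1521, Z=3045577.4800 m
→ Helmert⁻¹: X=428962.7035, Y=5584338.1726, Z=3045858.7799
→ Helmert⁻¹: X=429614.5645, Y=5584640.9538, Z=3046078.0824
→ Helmert⁻¹: X=429549.9231, Y=5584756.1810, Z=3045708.9801
→ geod (Bowring, a=6378137.000): φ=28.69710300°, λ=85.60177100°, h=2525.2630 m

φ=28.697103°, λ=85.601771°, h=2525.263 m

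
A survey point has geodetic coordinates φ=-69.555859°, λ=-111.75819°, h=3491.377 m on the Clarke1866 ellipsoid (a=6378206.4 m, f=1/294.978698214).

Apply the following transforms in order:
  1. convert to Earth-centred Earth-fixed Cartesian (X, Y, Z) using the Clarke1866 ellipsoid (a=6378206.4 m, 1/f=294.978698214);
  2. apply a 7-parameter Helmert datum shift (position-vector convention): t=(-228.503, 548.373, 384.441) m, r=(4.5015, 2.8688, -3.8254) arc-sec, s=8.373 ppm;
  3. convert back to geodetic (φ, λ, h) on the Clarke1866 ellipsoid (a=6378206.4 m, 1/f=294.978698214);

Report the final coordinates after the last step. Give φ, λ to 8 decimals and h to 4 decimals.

φ=-69.55908037°, λ=-111.77311109°, h=3036.3659 m

start: φ=-69.555859°, λ=-111.758190°, h=3491.377 m
→ ECEF (a=6378206.400, f=1/294.978698214): X=-828766.3631, Y=-2076456.8600, Z=-5956999.6096
→ Helmert 7p (PV): X=-829123.1684, Y=-2075780.4967, Z=-5956698.8364
→ geod (Bowring, a=6378206.400): φ=-69.55908037°, λ=-111.77311109°, h=3036.3659 m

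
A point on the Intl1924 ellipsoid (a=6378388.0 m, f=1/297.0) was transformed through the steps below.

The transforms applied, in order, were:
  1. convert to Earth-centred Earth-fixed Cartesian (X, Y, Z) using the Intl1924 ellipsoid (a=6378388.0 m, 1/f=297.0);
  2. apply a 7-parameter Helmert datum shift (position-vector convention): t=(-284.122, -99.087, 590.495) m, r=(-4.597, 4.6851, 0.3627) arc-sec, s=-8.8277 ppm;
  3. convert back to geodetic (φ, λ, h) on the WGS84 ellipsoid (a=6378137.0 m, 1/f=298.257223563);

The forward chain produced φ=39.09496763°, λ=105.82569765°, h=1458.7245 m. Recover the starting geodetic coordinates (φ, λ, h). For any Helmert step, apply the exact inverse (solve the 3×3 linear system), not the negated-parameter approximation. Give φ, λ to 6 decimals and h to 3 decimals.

φ=39.092417°, λ=105.823417°, h=942.043 m

start: φ=39.094968°, λ=105.825698°, h=1458.725 m
→ ECEF (a=6378137.000, f=1/298.257223563): X=-1352055.3218, Y=4769895.5369, Z=4001424.8242
→ Helmert⁻¹: X=-1351865.6229, Y=4769949.9409, Z=4000945.2487
→ geod (Bowring, a=6378388.000): φ=39.09241700°, λ=105.82341700°, h=942.0430 m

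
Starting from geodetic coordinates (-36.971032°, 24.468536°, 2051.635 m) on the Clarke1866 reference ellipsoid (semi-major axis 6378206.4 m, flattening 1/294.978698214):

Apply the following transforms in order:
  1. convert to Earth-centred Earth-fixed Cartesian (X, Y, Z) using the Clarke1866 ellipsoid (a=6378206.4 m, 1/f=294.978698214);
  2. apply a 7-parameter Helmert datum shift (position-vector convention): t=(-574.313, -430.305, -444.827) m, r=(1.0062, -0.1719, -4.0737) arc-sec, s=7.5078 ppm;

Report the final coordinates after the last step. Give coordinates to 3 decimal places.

X=4644827.770 m, Y=2113427.748 m, Z=-3816325.997 m

start: φ=-36.971032°, λ=24.468536°, h=2051.635 m
→ ECEF (a=6378206.400, f=1/294.978698214): X=4645322.2765, Y=2113915.3127, Z=-3815866.7053
→ Helmert 7p (PV): X=4644827.7697, Y=2113427.7481, Z=-3816325.9974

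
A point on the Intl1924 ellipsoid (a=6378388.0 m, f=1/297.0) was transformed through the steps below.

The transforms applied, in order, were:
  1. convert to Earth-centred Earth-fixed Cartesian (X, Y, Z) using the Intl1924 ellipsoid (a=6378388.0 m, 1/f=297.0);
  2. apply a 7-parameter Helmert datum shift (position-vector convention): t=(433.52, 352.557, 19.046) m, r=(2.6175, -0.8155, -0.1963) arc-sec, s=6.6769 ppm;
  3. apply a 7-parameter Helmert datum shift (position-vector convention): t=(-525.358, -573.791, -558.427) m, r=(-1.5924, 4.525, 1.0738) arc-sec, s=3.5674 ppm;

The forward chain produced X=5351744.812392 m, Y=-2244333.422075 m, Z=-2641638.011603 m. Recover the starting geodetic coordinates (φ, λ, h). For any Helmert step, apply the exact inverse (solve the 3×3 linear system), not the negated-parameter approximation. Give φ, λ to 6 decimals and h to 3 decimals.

φ=-24.615388°, λ=-22.749279°, h=1264.069 m

start: X=5351744.8124, Y=-2244333.4221, Z=-2641638.0116 m
→ Helmert⁻¹: X=5352297.3330, Y=-2243759.1017, Z=-2640970.0673
→ Helmert⁻¹: X=5351819.7737, Y=-2244125.0956, Z=-2640964.1611
→ geod (Bowring, a=6378388.000): φ=-24.61538800°, λ=-22.74927900°, h=1264.0690 m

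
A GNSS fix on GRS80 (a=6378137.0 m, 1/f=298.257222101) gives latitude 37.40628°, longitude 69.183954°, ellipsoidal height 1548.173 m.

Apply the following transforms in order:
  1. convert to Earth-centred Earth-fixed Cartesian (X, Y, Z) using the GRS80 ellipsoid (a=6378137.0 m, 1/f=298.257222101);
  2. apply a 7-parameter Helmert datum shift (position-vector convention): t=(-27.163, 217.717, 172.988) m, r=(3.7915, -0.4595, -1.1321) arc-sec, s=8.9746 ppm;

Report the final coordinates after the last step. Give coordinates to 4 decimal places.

X=1803133.2574 m, Y=4742942.7365 m, Z=3854545.9955 m

start: φ=37.406280°, λ=69.183954°, h=1548.173 m
→ ECEF (a=6378137.000, f=1/298.257222101): X=1803126.7930, Y=4742763.2001, Z=3854247.2194
→ Helmert 7p (PV): X=1803133.2574, Y=4742942.7365, Z=3854545.9955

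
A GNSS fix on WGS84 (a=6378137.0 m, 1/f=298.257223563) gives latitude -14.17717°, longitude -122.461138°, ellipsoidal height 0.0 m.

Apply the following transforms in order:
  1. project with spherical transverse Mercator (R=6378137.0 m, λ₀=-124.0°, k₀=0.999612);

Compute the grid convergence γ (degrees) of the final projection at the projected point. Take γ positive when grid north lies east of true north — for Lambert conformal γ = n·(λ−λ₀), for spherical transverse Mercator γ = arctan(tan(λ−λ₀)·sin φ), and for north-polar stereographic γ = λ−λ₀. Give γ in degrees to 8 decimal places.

start: φ=-14.177170°, λ=-122.461138°, h=0.000 m
→ into tm (λ₀=-124.0°): φ=-14.17717000°, λ−λ₀=1.53886200°
convergence γ = -0.37698496°

-0.37698496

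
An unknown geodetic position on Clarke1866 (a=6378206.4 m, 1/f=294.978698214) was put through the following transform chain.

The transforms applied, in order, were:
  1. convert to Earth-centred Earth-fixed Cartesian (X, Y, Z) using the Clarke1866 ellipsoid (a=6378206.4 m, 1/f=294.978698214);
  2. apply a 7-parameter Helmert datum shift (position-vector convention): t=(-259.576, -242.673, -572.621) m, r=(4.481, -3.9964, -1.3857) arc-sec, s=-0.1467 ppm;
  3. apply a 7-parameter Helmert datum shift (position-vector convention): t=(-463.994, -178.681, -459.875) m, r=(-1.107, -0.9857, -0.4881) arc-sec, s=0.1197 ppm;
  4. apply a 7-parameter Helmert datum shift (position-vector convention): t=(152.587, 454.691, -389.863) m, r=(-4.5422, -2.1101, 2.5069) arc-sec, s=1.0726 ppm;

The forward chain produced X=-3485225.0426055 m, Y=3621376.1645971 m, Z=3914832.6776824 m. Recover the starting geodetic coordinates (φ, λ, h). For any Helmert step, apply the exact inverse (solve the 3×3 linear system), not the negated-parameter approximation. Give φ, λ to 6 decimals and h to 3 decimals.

φ=38.118134°, λ=133.896905°, h=1324.218 m

start: X=-3485225.0426, Y=3621376.1646, Z=3914832.6777 m
→ Helmert⁻¹: X=-3485289.8298, Y=3620873.7289, Z=3915333.7319
→ Helmert⁻¹: X=-3484815.2743, Y=3621022.7143, Z=3915829.2251
→ Helmert⁻¹: X=-3484504.6574, Y=3621327.5910, Z=3916391.2617
→ geod (Bowring, a=6378206.400): φ=38.11813400°, λ=133.89690500°, h=1324.2180 m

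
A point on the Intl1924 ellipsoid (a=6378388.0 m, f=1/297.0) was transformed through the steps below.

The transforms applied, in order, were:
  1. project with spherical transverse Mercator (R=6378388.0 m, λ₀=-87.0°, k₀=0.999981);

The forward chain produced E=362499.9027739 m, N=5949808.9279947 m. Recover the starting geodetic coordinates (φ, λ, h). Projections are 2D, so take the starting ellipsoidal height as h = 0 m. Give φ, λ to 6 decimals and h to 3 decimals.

start: E=362499.9028, N=5949808.9280 m
→ tm⁻¹: φ=53.32249400°, λ=-81.54598100°

φ=53.322494°, λ=-81.545981°, h=0.000 m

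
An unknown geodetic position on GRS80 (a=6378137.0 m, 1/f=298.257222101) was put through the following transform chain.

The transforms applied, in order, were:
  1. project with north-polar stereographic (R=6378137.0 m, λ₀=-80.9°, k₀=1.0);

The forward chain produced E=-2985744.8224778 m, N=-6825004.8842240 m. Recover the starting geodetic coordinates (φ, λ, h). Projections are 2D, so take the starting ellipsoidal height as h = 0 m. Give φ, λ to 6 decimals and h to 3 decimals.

φ=29.431101°, λ=-104.528005°, h=0.000 m

start: E=-2985744.8225, N=-6825004.8842 m
→ stereo⁻¹: φ=29.43110100°, λ=-104.52800500°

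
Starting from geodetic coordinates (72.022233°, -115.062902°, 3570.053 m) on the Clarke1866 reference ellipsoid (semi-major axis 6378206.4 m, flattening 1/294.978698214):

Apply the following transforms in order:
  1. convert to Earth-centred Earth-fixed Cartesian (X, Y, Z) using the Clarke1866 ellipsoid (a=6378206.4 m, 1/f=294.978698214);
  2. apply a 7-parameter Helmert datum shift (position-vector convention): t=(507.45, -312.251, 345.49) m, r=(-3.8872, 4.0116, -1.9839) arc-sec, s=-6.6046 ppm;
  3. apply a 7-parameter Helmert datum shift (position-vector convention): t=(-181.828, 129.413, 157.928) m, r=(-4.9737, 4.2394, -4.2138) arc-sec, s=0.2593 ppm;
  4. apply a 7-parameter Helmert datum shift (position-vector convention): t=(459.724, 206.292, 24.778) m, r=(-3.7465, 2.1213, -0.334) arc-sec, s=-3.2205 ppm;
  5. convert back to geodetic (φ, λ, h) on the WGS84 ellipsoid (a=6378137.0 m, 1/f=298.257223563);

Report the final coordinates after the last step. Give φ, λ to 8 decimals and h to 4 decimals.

start: φ=72.022233°, λ=-115.062902°, h=3570.053 m
→ ECEF (a=6378206.400, f=1/294.978698214): X=-836965.0860, Y=-1789744.8886, Z=6047666.3078
→ Helmert 7p (PV): X=-836351.7032, Y=-1789923.2974, Z=6048021.8620
→ Helmert 7p (PV): X=-836446.0084, Y=-1789631.4256, Z=6048241.7087
→ Helmert 7p (PV): X=-835924.2865, Y=-1789308.1585, Z=6048288.1166
→ geod (Bowring, a=6378137.000): φ=72.02982238°, λ=-115.04091727°, h=3757.6379 m

φ=72.02982238°, λ=-115.04091727°, h=3757.6379 m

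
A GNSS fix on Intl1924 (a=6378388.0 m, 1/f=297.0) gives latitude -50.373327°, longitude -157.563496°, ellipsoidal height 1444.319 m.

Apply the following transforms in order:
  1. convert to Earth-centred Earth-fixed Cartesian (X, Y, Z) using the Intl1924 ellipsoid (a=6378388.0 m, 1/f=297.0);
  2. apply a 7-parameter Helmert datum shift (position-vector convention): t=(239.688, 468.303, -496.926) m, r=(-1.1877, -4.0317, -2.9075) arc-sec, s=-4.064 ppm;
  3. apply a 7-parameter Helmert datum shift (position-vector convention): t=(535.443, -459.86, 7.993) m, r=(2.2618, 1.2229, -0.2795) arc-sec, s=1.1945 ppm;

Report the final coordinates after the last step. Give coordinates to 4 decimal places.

X=-3767631.2232 m, Y=-1555959.9665 m, Z=-4891118.8108 m

start: φ=-50.373327°, λ=-157.563496°, h=1444.319 m
→ ECEF (a=6378388.000, f=1/297.0): X=-3768459.7200, Y=-1556056.5743, Z=-4890584.4947
→ Helmert 7p (PV): X=-3768131.0589, Y=-1555556.9882, Z=-4891126.2443
→ Helmert 7p (PV): X=-3767631.2232, Y=-1555959.9665, Z=-4891118.8108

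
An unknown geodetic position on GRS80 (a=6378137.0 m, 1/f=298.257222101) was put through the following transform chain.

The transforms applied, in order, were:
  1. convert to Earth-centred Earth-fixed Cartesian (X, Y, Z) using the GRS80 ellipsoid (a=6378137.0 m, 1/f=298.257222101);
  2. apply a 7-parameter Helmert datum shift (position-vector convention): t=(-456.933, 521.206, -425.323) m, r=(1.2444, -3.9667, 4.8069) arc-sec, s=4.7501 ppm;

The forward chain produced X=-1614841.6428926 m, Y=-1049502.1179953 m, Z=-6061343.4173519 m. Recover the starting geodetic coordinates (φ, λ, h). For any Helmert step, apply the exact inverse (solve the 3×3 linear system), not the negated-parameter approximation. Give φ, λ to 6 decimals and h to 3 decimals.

start: X=-1614841.6429, Y=-1049502.1180, Z=-6061343.4174 m
→ Helmert⁻¹: X=-1614518.0685, Y=-1050017.2760, Z=-6060851.9208
→ geod (Bowring, a=6378137.000): φ=-72.48229700°, λ=-146.96165200°, h=786.7620 m

φ=-72.482297°, λ=-146.961652°, h=786.762 m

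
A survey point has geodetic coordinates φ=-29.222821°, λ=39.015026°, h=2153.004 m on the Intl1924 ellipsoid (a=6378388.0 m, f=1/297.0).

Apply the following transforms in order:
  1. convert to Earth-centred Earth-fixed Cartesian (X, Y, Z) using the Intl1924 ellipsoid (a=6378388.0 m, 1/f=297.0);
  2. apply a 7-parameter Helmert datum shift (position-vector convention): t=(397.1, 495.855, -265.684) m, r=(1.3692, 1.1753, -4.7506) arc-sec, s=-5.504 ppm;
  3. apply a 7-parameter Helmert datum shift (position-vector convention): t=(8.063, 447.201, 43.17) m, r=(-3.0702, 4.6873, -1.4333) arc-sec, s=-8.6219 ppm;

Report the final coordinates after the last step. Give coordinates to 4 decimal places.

X=4330429.0119 m, Y=3509038.5729 m, Z=-3096904.3058 m

start: φ=-29.222821°, λ=39.015026°, h=2153.004 m
→ ECEF (a=6378388.000, f=1/297.0): X=4330067.8544, Y=3508300.4375, Z=-3096573.5173
→ Helmert 7p (PV): X=4330504.2786, Y=3508697.8103, Z=-3096823.5422
→ Helmert 7p (PV): X=4330429.0119, Y=3509038.5729, Z=-3096904.3058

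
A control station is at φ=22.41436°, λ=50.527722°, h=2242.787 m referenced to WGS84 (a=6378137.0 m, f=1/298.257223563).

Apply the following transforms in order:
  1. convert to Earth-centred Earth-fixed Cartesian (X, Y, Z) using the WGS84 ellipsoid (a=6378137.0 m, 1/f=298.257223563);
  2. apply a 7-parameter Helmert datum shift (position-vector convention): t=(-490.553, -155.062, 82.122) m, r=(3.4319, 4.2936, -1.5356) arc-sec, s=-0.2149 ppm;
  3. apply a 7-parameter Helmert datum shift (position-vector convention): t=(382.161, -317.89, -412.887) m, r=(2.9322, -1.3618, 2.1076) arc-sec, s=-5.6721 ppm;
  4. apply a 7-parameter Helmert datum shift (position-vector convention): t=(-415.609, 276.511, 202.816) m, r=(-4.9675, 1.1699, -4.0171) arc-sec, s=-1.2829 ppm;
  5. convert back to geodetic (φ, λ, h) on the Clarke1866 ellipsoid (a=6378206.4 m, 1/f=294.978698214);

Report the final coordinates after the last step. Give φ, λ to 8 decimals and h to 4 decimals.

φ=22.41604574°, λ=50.52901860°, h=1665.1253 m

start: φ=22.414360°, λ=50.527722°, h=2242.787 m
→ ECEF (a=6378137.000, f=1/298.257223563): X=3751431.8603, Y=4555339.5787, Z=2417747.8621
→ Helmert 7p (PV): X=3751024.7424, Y=4555115.3818, Z=2417827.1681
→ Helmert 7p (PV): X=3751323.1208, Y=4554775.6113, Z=2417490.0856
→ Helmert 7p (PV): X=3751005.1170, Y=4555031.4410, Z=2417558.8303
→ geod (Bowring, a=6378206.400): φ=22.41604574°, λ=50.52901860°, h=1665.1253 m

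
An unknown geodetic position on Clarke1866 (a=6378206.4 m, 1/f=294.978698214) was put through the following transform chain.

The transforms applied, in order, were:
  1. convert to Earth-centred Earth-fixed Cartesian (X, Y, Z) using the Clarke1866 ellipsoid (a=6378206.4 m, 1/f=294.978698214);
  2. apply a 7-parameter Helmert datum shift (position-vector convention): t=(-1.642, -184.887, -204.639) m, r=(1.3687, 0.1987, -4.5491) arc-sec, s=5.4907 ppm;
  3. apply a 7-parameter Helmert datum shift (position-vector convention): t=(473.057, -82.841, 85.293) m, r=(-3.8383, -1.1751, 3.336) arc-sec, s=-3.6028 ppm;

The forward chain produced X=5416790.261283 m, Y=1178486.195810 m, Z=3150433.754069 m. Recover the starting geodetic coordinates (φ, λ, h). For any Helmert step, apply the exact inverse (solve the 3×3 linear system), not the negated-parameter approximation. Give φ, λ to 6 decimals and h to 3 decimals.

start: X=5416790.2613, Y=1178486.1958, Z=3150433.7541 m
→ Helmert⁻¹: X=5416373.7251, Y=1178427.0582, Z=3150350.8827
→ Helmert⁻¹: X=5416316.5958, Y=1178745.8347, Z=3150535.6190
→ geod (Bowring, a=6378206.400): φ=29.78002400°, λ=12.27776000°, h=2970.0520 m

φ=29.780024°, λ=12.277760°, h=2970.052 m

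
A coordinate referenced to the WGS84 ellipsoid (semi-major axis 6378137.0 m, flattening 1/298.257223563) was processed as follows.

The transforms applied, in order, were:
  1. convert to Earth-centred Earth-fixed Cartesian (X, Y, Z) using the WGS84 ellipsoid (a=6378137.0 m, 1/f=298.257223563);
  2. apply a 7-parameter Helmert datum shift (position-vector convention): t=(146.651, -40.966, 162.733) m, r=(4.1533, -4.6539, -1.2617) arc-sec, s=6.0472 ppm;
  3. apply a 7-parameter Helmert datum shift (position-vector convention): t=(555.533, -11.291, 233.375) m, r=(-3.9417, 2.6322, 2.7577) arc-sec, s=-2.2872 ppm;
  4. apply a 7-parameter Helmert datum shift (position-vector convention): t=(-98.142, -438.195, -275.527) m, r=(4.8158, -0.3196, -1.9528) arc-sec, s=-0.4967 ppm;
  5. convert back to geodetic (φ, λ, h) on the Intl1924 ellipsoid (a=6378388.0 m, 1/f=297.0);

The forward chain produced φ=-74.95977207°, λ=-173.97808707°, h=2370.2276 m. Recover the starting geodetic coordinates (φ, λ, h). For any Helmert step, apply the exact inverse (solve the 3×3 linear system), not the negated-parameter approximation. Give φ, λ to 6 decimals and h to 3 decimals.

φ=-74.954102°, λ=-173.992084°, h=2774.144 m

start: φ=-74.959772°, λ=-173.978087°, h=2370.228 m
→ ECEF (a=6378388.000, f=1/297.0): X=-1651836.4945, Y=-174253.7657, Z=-6140039.2574
→ Helmert⁻¹: X=-1651747.0392, Y=-173974.6439, Z=-6139760.1588
→ Helmert⁻¹: X=-1652230.3207, Y=-173824.3255, Z=-6140031.9835
→ Helmert⁻¹: X=-1652504.4536, Y=-173916.0528, Z=-6140116.7988
→ geod (Bowring, a=6378137.000): φ=-74.95410200°, λ=-173.99208400°, h=2774.1440 m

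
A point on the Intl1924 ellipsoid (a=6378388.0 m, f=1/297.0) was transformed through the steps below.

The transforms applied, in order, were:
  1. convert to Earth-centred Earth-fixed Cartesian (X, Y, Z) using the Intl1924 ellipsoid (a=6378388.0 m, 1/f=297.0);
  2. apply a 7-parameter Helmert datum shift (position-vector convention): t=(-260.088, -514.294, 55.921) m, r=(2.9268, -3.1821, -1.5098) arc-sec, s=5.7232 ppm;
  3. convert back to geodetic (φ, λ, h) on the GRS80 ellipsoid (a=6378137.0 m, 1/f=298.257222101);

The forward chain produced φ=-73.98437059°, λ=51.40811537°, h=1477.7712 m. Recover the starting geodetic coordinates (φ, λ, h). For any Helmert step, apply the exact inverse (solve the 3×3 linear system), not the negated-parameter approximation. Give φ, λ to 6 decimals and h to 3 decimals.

φ=-73.981267°, λ=51.412983°, h=1484.433 m

start: φ=-73.984371°, λ=51.408115°, h=1477.771 m
→ ECEF (a=6378137.000, f=1/298.257222101): X=1101326.4094, Y=1380008.6104, Z=-6109878.0723
→ Helmert⁻¹: X=1101475.8289, Y=1380436.3689, Z=-6109935.6056
→ geod (Bowring, a=6378388.000): φ=-73.98126700°, λ=51.41298300°, h=1484.4330 m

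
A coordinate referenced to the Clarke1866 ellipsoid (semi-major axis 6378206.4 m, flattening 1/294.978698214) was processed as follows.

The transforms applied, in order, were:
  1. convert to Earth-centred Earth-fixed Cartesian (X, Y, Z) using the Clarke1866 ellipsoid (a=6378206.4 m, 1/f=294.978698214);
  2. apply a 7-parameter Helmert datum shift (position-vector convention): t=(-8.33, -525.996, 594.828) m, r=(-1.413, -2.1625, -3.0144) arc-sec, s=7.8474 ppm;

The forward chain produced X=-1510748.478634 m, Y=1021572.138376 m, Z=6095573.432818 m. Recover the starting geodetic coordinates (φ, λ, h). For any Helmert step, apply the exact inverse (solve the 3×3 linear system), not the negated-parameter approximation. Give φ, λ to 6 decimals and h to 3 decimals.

φ=73.446644°, λ=145.920303°, h=3655.579 m

start: X=-1510748.4786, Y=1021572.1384, Z=6095573.4328 m
→ Helmert⁻¹: X=-1510679.3294, Y=1022026.2832, Z=6094953.6149
→ geod (Bowring, a=6378206.400): φ=73.44664400°, λ=145.92030300°, h=3655.5790 m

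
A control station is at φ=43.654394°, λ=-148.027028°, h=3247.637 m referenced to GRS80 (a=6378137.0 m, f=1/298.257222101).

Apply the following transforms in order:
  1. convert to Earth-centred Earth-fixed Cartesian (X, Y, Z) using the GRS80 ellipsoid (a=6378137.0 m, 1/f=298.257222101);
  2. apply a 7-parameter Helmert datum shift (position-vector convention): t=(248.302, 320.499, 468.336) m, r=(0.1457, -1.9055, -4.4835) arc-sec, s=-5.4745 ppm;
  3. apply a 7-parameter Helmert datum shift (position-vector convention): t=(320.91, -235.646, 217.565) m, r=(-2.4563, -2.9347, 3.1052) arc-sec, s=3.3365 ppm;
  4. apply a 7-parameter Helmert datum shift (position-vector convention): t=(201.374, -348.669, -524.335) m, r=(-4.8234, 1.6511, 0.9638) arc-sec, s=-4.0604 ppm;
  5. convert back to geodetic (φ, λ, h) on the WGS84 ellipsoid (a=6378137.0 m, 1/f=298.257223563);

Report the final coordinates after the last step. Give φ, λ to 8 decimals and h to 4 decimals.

φ=43.65893659°, λ=-148.02135213°, h=2947.9307 m

start: φ=43.654394°, λ=-148.027028°, h=3247.637 m
→ ECEF (a=6378137.000, f=1/298.257222101): X=-3922883.9462, Y=-2448717.6125, Z=4382630.6254
→ Helmert 7p (PV): X=-3922707.8820, Y=-2448301.5339, Z=4383036.9991
→ Helmert 7p (PV): X=-3922425.5635, Y=-2448552.2076, Z=4383242.5320
→ Helmert 7p (PV): X=-3922161.7351, Y=-2448806.7629, Z=4382789.0551
→ geod (Bowring, a=6378137.000): φ=43.65893659°, λ=-148.02135213°, h=2947.9307 m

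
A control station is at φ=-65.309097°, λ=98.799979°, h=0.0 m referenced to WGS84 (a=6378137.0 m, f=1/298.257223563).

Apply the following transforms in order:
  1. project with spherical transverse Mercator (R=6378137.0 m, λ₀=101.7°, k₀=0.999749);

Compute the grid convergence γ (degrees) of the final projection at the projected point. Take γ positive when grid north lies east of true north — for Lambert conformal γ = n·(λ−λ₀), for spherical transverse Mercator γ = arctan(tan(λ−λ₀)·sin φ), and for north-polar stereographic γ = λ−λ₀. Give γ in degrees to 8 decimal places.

start: φ=-65.309097°, λ=98.799979°, h=0.000 m
→ into tm (λ₀=101.7°): φ=-65.30909700°, λ−λ₀=-2.90002100°
convergence γ = 2.63527769°

2.63527769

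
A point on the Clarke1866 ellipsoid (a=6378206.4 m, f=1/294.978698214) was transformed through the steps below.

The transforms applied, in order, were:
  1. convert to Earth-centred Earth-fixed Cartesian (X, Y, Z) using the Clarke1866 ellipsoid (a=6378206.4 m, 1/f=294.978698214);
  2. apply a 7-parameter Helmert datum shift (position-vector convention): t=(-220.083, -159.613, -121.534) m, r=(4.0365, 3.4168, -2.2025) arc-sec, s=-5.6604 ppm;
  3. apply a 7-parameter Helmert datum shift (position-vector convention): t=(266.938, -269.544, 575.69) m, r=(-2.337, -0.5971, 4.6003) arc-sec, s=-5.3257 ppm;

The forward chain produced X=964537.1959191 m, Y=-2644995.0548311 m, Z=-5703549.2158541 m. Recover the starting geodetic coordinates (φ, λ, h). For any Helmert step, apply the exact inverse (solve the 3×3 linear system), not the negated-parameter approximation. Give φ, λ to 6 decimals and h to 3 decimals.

φ=-63.886825°, λ=-69.962262°, h=56.489 m

start: X=964537.1959, Y=-2644995.0548, Z=-5703549.2159 m
→ Helmert⁻¹: X=964199.8964, Y=-2644696.4714, Z=-5704188.0403
→ Helmert⁻¹: X=964548.1660, Y=-2644653.1532, Z=-5704031.0614
→ geod (Bowring, a=6378206.400): φ=-63.88682500°, λ=-69.96226200°, h=56.4890 m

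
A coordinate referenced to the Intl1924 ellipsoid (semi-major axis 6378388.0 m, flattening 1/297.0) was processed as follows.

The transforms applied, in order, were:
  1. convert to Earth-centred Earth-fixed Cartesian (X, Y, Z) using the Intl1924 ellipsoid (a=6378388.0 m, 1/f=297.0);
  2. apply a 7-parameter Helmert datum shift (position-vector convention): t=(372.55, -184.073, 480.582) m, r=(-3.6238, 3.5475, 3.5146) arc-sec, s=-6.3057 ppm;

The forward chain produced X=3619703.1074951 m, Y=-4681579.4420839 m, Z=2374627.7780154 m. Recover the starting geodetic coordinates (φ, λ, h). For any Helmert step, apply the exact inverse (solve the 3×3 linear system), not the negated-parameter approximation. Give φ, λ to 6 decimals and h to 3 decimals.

φ=21.995231°, λ=-52.292825°, h=502.966 m

start: X=3619703.1075, Y=-4681579.4421, Z=2374627.7780 m
→ Helmert⁻¹: X=3619232.7780, Y=-4681528.2683, Z=2374142.1648
→ geod (Bowring, a=6378388.000): φ=21.99523100°, λ=-52.29282500°, h=502.9660 m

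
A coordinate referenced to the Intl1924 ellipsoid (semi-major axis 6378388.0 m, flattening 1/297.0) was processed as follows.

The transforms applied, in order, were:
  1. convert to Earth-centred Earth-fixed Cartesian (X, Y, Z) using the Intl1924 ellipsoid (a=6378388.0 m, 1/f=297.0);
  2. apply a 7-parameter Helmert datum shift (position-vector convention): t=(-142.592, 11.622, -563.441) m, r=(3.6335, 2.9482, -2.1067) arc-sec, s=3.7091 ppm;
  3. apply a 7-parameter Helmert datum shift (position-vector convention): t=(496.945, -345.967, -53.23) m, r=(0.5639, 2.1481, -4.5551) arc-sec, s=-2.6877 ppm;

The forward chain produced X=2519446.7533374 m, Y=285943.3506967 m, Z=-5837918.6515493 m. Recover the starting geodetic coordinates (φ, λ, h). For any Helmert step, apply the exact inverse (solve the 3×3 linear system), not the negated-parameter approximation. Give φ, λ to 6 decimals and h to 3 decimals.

φ=-66.662859°, λ=6.482275°, h=3795.765 m

start: X=2519446.7533, Y=285943.3507, Z=-5837918.6515 m
→ Helmert⁻¹: X=2519011.0524, Y=286329.7565, Z=-5837855.6611
→ Helmert⁻¹: X=2519224.8104, Y=286239.9757, Z=-5837239.6034
→ geod (Bowring, a=6378388.000): φ=-66.66285900°, λ=6.48227500°, h=3795.7650 m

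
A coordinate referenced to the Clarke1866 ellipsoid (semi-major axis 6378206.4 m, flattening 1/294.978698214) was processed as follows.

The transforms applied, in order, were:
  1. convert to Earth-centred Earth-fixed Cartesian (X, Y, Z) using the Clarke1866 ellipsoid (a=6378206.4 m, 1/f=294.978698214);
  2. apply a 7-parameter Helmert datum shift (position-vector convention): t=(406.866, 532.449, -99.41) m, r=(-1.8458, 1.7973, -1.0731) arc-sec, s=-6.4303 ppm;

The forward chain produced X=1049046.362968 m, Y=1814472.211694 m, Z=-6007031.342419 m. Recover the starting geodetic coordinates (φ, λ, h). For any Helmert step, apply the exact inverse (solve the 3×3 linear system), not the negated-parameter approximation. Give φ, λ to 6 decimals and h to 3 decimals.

start: X=1049046.3630, Y=1814472.2117, Z=-6007031.3424 m
→ Helmert⁻¹: X=1048689.1445, Y=1814010.6371, Z=-6006945.1882
→ geod (Bowring, a=6378206.400): φ=-70.89099800°, λ=59.96756600°, h=2981.5030 m

φ=-70.890998°, λ=59.967566°, h=2981.503 m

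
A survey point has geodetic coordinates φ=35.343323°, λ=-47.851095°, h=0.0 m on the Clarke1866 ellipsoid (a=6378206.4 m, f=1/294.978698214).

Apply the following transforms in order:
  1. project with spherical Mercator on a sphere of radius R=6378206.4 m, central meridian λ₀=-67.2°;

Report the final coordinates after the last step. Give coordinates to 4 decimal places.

E=2153933.6885 m, N=4210681.6177 m

start: φ=35.343323°, λ=-47.851095°, h=0.000 m
→ merc (R=6378206.4, λ₀=-67.2°): E=2153933.6885, N=4210681.6177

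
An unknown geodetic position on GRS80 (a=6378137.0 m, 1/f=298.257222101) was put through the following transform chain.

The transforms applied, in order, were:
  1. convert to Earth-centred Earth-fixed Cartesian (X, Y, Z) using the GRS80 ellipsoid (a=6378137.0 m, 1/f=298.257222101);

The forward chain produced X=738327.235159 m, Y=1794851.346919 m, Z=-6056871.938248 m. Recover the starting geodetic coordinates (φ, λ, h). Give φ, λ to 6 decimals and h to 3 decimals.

φ=-72.344705°, λ=67.639771°, h=1479.106 m

start: X=738327.2352, Y=1794851.3469, Z=-6056871.9382 m
→ geod (Bowring, a=6378137.000): φ=-72.34470500°, λ=67.63977100°, h=1479.1060 m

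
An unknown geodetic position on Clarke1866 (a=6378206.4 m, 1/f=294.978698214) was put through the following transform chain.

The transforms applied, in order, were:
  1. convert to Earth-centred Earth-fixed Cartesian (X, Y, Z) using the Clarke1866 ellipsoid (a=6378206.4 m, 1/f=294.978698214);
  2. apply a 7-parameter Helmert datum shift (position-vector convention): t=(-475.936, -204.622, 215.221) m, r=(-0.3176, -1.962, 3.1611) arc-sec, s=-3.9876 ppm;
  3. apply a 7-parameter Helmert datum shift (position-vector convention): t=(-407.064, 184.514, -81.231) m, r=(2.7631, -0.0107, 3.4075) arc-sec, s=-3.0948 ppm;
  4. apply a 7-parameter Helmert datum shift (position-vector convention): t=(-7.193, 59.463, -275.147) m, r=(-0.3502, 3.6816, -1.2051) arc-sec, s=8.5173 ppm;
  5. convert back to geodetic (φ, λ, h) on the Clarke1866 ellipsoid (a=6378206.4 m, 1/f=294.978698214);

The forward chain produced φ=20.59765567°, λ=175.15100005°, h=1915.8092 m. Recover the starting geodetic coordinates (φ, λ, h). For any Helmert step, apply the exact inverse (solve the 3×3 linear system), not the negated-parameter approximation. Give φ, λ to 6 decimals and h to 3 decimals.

φ=20.601153°, λ=175.148963°, h=1122.779 m

start: φ=20.597656°, λ=175.151000°, h=1915.809 m
→ ECEF (a=6378206.400, f=1/294.978698214): X=-5953384.3635, Y=505047.3199, Z=2230294.4382
→ Helmert⁻¹: X=-5953369.2254, Y=504944.9865, Z=2230445.1831
→ Helmert⁻¹: X=-5952972.1282, Y=504890.2577, Z=2230526.8625
→ Helmert⁻¹: X=-5952490.9708, Y=505184.6842, Z=2230377.9334
→ geod (Bowring, a=6378206.400): φ=20.60115300°, λ=175.14896300°, h=1122.7790 m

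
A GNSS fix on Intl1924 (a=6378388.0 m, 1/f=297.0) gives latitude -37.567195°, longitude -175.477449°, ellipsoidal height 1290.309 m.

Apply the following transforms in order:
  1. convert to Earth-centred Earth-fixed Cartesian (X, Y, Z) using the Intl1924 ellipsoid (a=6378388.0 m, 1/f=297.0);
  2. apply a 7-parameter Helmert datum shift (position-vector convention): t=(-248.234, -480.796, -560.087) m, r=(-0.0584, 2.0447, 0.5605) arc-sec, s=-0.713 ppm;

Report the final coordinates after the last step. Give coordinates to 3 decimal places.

start: φ=-37.567195°, λ=-175.477449°, h=1290.309 m
→ ECEF (a=6378388.000, f=1/297.0): X=-5047345.2629, Y=-399233.6345, Z=-3868327.2404
→ Helmert 7p (PV): X=-5047627.1600, Y=-399728.9567, Z=-3868834.4220

X=-5047627.160 m, Y=-399728.957 m, Z=-3868834.422 m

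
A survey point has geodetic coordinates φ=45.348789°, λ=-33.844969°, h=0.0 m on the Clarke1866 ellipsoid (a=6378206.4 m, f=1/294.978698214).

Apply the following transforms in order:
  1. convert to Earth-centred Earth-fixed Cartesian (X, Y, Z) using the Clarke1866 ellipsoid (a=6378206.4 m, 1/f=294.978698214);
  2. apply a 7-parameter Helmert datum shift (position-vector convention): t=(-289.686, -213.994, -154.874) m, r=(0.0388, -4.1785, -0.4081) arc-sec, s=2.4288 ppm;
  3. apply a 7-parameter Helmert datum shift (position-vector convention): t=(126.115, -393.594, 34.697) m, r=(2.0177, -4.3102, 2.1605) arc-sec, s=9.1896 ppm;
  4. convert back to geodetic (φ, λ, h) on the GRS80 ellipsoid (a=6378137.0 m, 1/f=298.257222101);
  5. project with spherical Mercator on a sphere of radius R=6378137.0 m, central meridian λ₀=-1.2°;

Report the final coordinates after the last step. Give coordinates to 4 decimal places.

start: φ=45.348789°, λ=-33.844969°, h=0.000 m
→ ECEF (a=6378206.400, f=1/294.978698214): X=3729351.2246, Y=-2500824.0247, Z=4514470.8613
→ Helmert 7p (PV): X=3728974.1944, Y=-2501052.3205, Z=4514402.0308
→ Helmert 7p (PV): X=3729066.4387, Y=-2501473.9997, Z=4514531.6706
→ geod (Bowring, a=6378137.000): φ=45.34622944°, λ=-33.85388099°, h=80.6813 m
→ merc (R=6378137.0, λ₀=-1.2°): E=-3635013.4041, N=5676193.9138

E=-3635013.4041 m, N=5676193.9138 m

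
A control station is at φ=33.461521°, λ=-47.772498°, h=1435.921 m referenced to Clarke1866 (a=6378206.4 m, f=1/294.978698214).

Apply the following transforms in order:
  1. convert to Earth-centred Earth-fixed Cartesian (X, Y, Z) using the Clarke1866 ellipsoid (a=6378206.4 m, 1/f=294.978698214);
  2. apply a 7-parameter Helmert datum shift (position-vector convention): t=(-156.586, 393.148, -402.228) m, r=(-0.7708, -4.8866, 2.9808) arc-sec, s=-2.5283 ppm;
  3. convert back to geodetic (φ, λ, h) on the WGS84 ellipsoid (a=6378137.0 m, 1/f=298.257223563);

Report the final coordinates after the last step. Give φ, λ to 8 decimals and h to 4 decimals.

start: φ=33.461521°, λ=-47.772498°, h=1435.921 m
→ ECEF (a=6378206.400, f=1/294.978698214): X=3580646.7784, Y=-3945096.0946, Z=3497382.4754
→ Helmert 7p (PV): X=3580455.2952, Y=-3944628.1577, Z=3497070.9761
→ geod (Bowring, a=6378137.000): φ=33.45956974°, λ=-47.77064059°, h=864.9832 m

φ=33.45956974°, λ=-47.77064059°, h=864.9832 m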